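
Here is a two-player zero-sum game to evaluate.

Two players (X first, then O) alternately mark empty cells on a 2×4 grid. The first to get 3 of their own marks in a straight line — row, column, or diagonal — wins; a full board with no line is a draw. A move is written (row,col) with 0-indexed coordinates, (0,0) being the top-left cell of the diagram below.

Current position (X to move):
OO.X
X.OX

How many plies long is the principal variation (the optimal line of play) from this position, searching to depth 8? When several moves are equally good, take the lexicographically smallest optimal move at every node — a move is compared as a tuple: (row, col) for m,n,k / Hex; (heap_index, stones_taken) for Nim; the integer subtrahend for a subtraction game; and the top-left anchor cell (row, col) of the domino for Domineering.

[OO.X/X.OX] X move#1: (0,2):+0/OOXX/X.OX*, (1,1):-1/OO.X/XXOX
[OOXX/X.OX] O move#2: (1,1):+0/OOXX/XOOX*
[OOXX/XOOX] end (terminal +0, X#3); searched OO.X/X.OX to 8

PV length from [OO.X/X.OX]: 2 plies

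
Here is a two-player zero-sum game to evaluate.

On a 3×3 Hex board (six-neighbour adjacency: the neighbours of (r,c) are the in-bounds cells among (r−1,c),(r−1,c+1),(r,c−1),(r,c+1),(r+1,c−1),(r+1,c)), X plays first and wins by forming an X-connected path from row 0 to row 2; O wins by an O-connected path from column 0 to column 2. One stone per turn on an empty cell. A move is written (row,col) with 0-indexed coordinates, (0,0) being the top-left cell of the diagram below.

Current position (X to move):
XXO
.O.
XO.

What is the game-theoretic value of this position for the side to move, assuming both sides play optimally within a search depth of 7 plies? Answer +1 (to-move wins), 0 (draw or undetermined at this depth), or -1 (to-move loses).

value(XXO/.O./XO., X) = +1

p1 X@[XXO/.O./XO.]: (1,0)[XXO/XO./XO.]+1* (1,2)[XXO/.OX/XO.]-1 (2,2)[XXO/.O./XOX]-1
p2 O@[XXO/XO./XO.] terminal -1; root [XXO/.O./XO.] d7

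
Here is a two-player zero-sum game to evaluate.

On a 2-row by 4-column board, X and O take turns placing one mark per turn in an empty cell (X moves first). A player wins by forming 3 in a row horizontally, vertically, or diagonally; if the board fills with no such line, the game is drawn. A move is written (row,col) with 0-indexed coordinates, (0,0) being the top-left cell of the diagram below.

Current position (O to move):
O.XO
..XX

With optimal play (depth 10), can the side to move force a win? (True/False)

O winning at [O.XO/..XX]: False

p1 O@[O.XO/..XX]: (0,1)[OOXO/..XX]-1 (1,0)[O.XO/O.XX]-1 (1,1)[O.XO/.OXX]+0*
p2 X@[O.XO/.OXX]: (0,1)[OXXO/.OXX]+0* (1,0)[O.XO/XOXX]+0
p3 O@[OXXO/.OXX]: (1,0)[OXXO/OOXX]+0*
p4 X@[OXXO/OOXX] terminal +0; root [O.XO/..XX] d10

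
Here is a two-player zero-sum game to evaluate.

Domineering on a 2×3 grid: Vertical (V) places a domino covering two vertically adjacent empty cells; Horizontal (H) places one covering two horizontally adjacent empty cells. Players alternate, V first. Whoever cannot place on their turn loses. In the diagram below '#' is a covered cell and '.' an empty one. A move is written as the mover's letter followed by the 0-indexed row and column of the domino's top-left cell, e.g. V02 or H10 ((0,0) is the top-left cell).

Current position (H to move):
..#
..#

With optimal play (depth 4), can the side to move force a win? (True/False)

p1 H@[..#/..#]: H00[###/..#]+1* H10[..#/###]+1
p2 V@[###/..#] terminal -1; root [..#/..#] d4

H winning at [..#/..#]: True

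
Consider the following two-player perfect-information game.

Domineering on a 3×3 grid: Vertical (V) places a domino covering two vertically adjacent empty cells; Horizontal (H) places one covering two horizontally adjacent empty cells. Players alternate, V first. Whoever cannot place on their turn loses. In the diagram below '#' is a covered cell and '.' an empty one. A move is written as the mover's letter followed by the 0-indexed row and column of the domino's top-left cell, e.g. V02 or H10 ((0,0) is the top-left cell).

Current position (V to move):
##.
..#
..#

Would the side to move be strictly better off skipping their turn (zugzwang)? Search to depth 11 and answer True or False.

zugzwang(##./..#/..#, V) = False

p1 V@[##./..#/..#]: V10[##./#.#/#.#]+1* V11[##./.##/.##]+1
p2 H@[##./#.#/#.#] terminal -1; root [##./..#/..#] d11
pass branch (H moves first from the same position):
  | p1 H@[##./..#/..#]: H10[##./###/..#]+1* H20[##./..#/###]+1
  | p2 V@[##./###/..#] terminal -1; root [##./..#/..#] d11
V moving scores +1; V passing scores -1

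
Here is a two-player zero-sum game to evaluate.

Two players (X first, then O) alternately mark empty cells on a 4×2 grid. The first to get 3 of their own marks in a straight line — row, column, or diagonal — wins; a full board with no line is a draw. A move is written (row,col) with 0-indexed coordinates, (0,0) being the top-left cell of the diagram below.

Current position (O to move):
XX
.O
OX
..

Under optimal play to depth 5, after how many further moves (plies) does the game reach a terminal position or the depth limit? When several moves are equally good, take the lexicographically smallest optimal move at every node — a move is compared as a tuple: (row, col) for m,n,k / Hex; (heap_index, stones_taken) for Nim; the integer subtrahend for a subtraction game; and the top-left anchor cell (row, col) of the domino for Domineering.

PV length from [XX/.O/OX/..]: 3 plies

ply 1, O at XX/.O/OX/.. | (1,0)=+0→XX/OO/OX/..*; (3,0)=+0→XX/.O/OX/O.; (3,1)=+0→XX/.O/OX/.O
ply 2, X at XX/OO/OX/.. | (3,0)=+0→XX/OO/OX/X.*; (3,1)=-1→XX/OO/OX/.X
ply 3, O at XX/OO/OX/X. | (3,1)=+0→XX/OO/OX/XO*
ply 4: XX/OO/OX/XO is terminal +0 (X); from XX/.O/OX/.. depth 5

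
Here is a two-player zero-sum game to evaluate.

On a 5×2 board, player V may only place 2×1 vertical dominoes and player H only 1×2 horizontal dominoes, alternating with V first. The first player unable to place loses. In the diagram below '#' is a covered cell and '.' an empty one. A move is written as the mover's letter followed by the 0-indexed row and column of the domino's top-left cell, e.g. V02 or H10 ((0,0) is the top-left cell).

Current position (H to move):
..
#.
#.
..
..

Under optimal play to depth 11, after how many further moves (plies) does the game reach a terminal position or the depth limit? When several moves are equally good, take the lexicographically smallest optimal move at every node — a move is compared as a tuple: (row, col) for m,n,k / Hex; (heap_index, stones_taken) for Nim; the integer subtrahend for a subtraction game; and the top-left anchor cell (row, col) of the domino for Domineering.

[../#./#./../..] H move#1: H00:-1/##/#./#./../.., H30:+1/../#./#./##/..*, H40:+1/../#./#./../##
[../#./#./##/..] V move#2: V01:-1/.#/##/#./##/..*, V11:-1/../##/##/##/..
[.#/##/#./##/..] H move#3: H40:+1/.#/##/#./##/##*
[.#/##/#./##/##] end (terminal -1, V#4); searched ../#./#./../.. to 11

PV length from [../#./#./../..]: 3 plies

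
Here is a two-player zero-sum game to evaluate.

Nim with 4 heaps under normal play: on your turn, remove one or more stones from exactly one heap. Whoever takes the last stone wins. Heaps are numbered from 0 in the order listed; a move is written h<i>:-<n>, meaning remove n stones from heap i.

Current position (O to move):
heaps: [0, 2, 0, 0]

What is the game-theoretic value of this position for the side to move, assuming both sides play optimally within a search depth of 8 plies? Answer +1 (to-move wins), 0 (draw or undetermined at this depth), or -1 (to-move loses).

value((0,2,0,0), O) = +1

[(0,2,0,0)] O move#1: h1:-1:-1/(0,1,0,0), h1:-2:+1/(0,0,0,0)*
[(0,0,0,0)] end (terminal -1, X#2); searched (0,2,0,0) to 8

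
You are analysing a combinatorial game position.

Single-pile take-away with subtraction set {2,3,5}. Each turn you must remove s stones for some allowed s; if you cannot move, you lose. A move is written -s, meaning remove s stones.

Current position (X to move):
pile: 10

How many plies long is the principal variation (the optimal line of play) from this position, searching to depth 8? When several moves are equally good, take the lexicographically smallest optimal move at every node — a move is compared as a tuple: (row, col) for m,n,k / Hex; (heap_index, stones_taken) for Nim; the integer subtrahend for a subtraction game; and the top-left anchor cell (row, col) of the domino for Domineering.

[10] X move#1: -2:+1/8*, -3:+1/7, -5:-1/5
[8] O move#2: -2:-1/6*, -3:-1/5, -5:-1/3
[6] X move#3: -2:-1/4, -3:-1/3, -5:+1/1*
[1] end (terminal -1, O#4); searched 10 to 8

PV length from [10]: 3 plies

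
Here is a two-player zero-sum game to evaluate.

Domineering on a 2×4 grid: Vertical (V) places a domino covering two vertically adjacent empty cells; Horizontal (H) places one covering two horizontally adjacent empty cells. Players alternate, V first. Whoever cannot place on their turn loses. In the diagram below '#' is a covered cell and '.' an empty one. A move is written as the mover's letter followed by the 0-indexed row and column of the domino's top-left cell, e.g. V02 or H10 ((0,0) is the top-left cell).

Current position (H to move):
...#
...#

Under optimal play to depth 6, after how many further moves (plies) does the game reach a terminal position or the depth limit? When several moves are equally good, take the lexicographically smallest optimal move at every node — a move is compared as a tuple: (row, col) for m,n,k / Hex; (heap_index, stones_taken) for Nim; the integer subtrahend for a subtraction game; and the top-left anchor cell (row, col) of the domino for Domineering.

PV length from [...#/...#]: 3 plies

p1 H@[...#/...#]: H00[##.#/...#]+1* H01[.###/...#]+1 H10[...#/##.#]+1 H11[...#/.###]+1
p2 V@[##.#/...#]: V02[####/..##]-1*
p3 H@[####/..##]: H10[####/####]+1*
p4 V@[####/####] terminal -1; root [...#/...#] d6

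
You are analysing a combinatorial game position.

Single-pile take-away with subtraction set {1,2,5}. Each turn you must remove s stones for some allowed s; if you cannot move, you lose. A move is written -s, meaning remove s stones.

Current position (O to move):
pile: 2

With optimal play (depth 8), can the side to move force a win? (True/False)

ply 1, O at 2 | -1=-1→1; -2=+1→0*
ply 2: 0 is terminal -1 (X); from 2 depth 8

O winning at [2]: True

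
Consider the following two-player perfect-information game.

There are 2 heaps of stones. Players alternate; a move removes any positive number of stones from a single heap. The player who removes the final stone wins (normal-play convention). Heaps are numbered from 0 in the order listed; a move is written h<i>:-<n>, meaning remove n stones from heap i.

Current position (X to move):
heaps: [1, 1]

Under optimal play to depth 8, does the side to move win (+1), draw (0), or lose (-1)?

p1 X@[(1,1)]: h0:-1[(0,1)]-1* h1:-1[(1,0)]-1
p2 O@[(0,1)]: h1:-1[(0,0)]+1*
p3 X@[(0,0)] terminal -1; root [(1,1)] d8

value((1,1), X) = -1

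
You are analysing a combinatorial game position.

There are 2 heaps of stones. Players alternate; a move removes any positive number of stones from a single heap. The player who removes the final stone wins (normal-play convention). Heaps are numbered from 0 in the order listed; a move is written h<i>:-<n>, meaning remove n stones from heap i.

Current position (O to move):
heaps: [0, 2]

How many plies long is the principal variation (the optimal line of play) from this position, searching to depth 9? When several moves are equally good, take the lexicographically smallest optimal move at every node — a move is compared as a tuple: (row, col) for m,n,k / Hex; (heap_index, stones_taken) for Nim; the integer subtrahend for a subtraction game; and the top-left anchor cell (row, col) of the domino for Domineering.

ply 1, O at (0,2) | h1:-1=-1→(0,1); h1:-2=+1→(0,0)*
ply 2: (0,0) is terminal -1 (X); from (0,2) depth 9

PV length from [(0,2)]: 1 ply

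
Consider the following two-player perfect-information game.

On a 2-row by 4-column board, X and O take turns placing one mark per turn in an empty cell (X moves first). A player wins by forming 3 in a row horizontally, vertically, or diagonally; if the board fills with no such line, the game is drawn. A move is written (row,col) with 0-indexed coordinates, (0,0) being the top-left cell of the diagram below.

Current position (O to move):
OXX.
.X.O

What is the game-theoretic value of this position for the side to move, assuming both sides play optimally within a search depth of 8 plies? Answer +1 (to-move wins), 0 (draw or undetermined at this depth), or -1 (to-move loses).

value(OXX./.X.O, O) = 0

p1 O@[OXX./.X.O]: (0,3)[OXXO/.X.O]+0* (1,0)[OXX./OX.O]-1 (1,2)[OXX./.XOO]-1
p2 X@[OXXO/.X.O]: (1,0)[OXXO/XX.O]+0* (1,2)[OXXO/.XXO]+0
p3 O@[OXXO/XX.O]: (1,2)[OXXO/XXOO]+0*
p4 X@[OXXO/XXOO] terminal +0; root [OXX./.X.O] d8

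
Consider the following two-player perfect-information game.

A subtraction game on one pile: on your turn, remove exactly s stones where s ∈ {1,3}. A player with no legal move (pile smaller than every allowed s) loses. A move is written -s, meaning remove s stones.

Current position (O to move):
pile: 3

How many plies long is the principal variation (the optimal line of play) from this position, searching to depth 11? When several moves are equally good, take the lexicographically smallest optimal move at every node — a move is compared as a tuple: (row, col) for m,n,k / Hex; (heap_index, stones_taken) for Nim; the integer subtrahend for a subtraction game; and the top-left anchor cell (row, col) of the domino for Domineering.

PV length from [3]: 3 plies

ply 1, O at 3 | -1=+1→2*; -3=+1→0
ply 2, X at 2 | -1=-1→1*
ply 3, O at 1 | -1=+1→0*
ply 4: 0 is terminal -1 (X); from 3 depth 11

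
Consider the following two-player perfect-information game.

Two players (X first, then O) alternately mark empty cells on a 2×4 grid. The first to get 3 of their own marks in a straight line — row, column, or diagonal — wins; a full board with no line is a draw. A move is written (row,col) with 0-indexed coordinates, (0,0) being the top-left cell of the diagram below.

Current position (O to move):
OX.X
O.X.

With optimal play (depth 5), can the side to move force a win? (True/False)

p1 O@[OX.X/O.X.]: (0,2)[OXOX/O.X.]+0* (1,1)[OX.X/OOX.]-1 (1,3)[OX.X/O.XO]-1
p2 X@[OXOX/O.X.]: (1,1)[OXOX/OXX.]+0* (1,3)[OXOX/O.XX]+0
p3 O@[OXOX/OXX.]: (1,3)[OXOX/OXXO]+0*
p4 X@[OXOX/OXXO] terminal +0; root [OX.X/O.X.] d5

O winning at [OX.X/O.X.]: False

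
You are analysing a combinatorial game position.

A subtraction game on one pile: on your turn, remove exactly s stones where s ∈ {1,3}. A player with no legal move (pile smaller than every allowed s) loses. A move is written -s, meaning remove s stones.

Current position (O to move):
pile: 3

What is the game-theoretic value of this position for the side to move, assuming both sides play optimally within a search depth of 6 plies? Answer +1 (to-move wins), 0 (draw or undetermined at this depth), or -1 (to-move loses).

value(3, O) = +1

[3] O move#1: -1:+1/2*, -3:+1/0
[2] X move#2: -1:-1/1*
[1] O move#3: -1:+1/0*
[0] end (terminal -1, X#4); searched 3 to 6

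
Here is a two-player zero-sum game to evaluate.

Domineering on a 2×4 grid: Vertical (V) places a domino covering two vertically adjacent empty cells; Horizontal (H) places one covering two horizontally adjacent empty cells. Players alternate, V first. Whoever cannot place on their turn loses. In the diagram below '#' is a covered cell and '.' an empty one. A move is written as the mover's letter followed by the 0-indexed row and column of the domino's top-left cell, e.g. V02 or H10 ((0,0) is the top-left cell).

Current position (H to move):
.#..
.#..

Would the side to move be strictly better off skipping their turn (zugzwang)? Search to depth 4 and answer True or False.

zugzwang(.#../.#.., H) = False

ply 1, H at .#../.#.. | H02=+1→.###/.#..*; H12=+1→.#../.###
ply 2, V at .###/.#.. | V00=-1→####/##..*
ply 3, H at ####/##.. | H12=+1→####/####*
ply 4: ####/#### is terminal -1 (V); from .#../.#.. depth 4
if H skipped the turn, V would face:
~ ply 1, V at .#../.#.. | V00=-1→##../##..; V02=+1→.##./.##.*; V03=+1→.#.#/.#.#
~ ply 2: .##./.##. is terminal -1 (H); from .#../.#.. depth 4
compare (H): move=+1 vs pass=-1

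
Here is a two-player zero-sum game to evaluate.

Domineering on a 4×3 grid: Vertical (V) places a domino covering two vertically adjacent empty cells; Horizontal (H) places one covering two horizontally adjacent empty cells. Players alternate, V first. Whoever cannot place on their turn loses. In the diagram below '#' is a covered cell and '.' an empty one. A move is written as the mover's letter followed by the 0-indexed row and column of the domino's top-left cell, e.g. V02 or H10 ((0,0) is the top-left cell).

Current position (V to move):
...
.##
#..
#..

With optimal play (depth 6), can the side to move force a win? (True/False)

V winning at [.../.##/#../#..]: True

[.../.##/#../#..] V move#1: V00:-1/#../###/#../#.., V21:+1/.../.##/##./##.*, V22:+1/.../.##/#.#/#.#
[.../.##/##./##.] H move#2: H00:-1/##./.##/##./##.*, H01:-1/.##/.##/##./##.
[##./.##/##./##.] V move#3: V22:+1/##./.##/###/###*
[##./.##/###/###] end (terminal -1, H#4); searched .../.##/#../#.. to 6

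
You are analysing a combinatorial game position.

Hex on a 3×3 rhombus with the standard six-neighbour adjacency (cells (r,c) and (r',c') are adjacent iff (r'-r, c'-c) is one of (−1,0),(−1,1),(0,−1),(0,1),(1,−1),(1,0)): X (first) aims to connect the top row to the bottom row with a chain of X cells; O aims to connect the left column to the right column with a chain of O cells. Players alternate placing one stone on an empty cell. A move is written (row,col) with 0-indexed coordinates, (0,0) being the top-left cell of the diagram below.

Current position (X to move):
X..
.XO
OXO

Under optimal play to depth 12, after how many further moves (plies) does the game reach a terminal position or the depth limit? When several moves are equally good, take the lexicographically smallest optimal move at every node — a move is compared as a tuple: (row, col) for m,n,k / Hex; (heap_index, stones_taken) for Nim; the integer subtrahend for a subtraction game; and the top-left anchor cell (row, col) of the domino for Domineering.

PV length from [X../.XO/OXO]: 1 ply

[X../.XO/OXO] X move#1: (0,1):+1/XX./.XO/OXO*, (0,2):+1/X.X/.XO/OXO, (1,0):+1/X../XXO/OXO
[XX./.XO/OXO] end (terminal -1, O#2); searched X../.XO/OXO to 12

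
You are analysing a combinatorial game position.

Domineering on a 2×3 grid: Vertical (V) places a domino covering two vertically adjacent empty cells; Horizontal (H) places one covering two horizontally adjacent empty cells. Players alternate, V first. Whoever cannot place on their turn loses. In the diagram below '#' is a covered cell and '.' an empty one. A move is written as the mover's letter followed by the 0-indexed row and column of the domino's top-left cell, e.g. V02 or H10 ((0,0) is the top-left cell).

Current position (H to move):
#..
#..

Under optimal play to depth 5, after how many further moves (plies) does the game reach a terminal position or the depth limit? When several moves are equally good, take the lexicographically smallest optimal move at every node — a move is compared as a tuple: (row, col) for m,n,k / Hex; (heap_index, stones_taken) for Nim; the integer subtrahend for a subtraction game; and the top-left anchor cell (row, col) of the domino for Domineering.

PV length from [#../#..]: 1 ply

ply 1, H at #../#.. | H01=+1→###/#..*; H11=+1→#../###
ply 2: ###/#.. is terminal -1 (V); from #../#.. depth 5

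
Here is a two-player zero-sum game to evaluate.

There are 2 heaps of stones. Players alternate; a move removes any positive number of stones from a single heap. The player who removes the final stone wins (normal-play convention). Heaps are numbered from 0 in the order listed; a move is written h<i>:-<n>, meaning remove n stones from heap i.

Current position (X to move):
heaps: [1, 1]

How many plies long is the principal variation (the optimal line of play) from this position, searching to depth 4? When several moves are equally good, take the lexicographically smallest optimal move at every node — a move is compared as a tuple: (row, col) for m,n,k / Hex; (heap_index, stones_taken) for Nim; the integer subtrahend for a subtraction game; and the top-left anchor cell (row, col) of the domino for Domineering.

ply 1, X at (1,1) | h0:-1=-1→(0,1)*; h1:-1=-1→(1,0)
ply 2, O at (0,1) | h1:-1=+1→(0,0)*
ply 3: (0,0) is terminal -1 (X); from (1,1) depth 4

PV length from [(1,1)]: 2 plies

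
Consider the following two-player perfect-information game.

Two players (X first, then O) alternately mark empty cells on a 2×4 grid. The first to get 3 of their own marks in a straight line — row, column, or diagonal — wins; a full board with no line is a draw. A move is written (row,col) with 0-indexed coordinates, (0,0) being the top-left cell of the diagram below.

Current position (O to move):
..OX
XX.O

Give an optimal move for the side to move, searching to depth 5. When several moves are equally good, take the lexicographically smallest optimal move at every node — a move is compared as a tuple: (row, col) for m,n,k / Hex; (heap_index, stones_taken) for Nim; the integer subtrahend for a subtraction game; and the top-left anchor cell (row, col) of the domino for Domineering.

O's best at [..OX/XX.O]: (1,2)

p1 O@[..OX/XX.O]: (0,0)[O.OX/XX.O]-1 (0,1)[.OOX/XX.O]-1 (1,2)[..OX/XXOO]+0*
p2 X@[..OX/XXOO]: (0,0)[X.OX/XXOO]+0* (0,1)[.XOX/XXOO]+0
p3 O@[X.OX/XXOO]: (0,1)[XOOX/XXOO]+0*
p4 X@[XOOX/XXOO] terminal +0; root [..OX/XX.O] d5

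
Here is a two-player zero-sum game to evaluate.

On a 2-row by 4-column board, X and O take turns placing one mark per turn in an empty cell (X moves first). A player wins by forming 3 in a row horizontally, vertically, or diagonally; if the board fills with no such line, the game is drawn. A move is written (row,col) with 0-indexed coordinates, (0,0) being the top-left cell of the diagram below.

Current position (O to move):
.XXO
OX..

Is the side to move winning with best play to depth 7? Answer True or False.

ply 1, O at .XXO/OX.. | (0,0)=+0→OXXO/OX..*; (1,2)=-1→.XXO/OXO.; (1,3)=-1→.XXO/OX.O
ply 2, X at OXXO/OX.. | (1,2)=+0→OXXO/OXX.*; (1,3)=+0→OXXO/OX.X
ply 3, O at OXXO/OXX. | (1,3)=+0→OXXO/OXXO*
ply 4: OXXO/OXXO is terminal +0 (X); from .XXO/OX.. depth 7

O winning at [.XXO/OX..]: False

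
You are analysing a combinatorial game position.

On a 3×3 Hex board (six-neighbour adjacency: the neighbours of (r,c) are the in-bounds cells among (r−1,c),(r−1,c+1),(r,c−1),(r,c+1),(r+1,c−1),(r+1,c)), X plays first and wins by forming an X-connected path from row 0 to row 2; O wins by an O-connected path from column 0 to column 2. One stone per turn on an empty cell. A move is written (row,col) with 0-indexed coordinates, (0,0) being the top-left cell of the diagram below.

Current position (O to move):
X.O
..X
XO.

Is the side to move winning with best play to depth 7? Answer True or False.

O winning at [X.O/..X/XO.]: True

[X.O/..X/XO.] O move#1: (0,1):-1/XOO/..X/XO., (1,0):+1/X.O/O.X/XO.*, (1,1):-1/X.O/.OX/XO., (2,2):-1/X.O/..X/XOO
[X.O/O.X/XO.] X move#2: (0,1):-1/XXO/O.X/XO.*, (1,1):-1/X.O/OXX/XO., (2,2):-1/X.O/O.X/XOX
[XXO/O.X/XO.] O move#3: (1,1):+1/XXO/OOX/XO.*, (2,2):-1/XXO/O.X/XOO
[XXO/OOX/XO.] end (terminal -1, X#4); searched X.O/..X/XO. to 7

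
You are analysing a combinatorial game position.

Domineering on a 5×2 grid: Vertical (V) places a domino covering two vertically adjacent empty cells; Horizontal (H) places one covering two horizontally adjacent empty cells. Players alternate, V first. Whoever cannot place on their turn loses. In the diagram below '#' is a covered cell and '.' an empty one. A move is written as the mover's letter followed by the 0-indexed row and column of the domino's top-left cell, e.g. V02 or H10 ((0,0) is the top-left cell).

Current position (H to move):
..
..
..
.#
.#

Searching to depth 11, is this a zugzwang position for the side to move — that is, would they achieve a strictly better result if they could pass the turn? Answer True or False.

[../../../.#/.#] H move#1: H00:-1/##/../../.#/.#, H10:+1/../##/../.#/.#*, H20:-1/../../##/.#/.#
[../##/../.#/.#] V move#2: V20:-1/../##/#./##/.#*, V30:-1/../##/../##/##
[../##/#./##/.#] H move#3: H00:+1/##/##/#./##/.#*
[##/##/#./##/.#] end (terminal -1, V#4); searched ../../../.#/.# to 11
pass branch (V moves first from the same position):
  | [../../../.#/.#] V move#1: V00:+1/#./#./../.#/.#*, V01:+1/.#/.#/../.#/.#, V10:+1/../#./#./.#/.#, V11:+1/../.#/.#/.#/.#, V20:-1/../../#./##/.#, V30:-1/../../../##/##
  | [#./#./../.#/.#] H move#2: H20:-1/#./#./##/.#/.#*
  | [#./#./##/.#/.#] V move#3: V01:+1/##/##/##/.#/.#*, V30:+1/#./#./##/##/##
  | [##/##/##/.#/.#] end (terminal -1, H#4); searched ../../../.#/.# to 11
H moving scores +1; H passing scores -1

zugzwang(../../../.#/.#, H) = False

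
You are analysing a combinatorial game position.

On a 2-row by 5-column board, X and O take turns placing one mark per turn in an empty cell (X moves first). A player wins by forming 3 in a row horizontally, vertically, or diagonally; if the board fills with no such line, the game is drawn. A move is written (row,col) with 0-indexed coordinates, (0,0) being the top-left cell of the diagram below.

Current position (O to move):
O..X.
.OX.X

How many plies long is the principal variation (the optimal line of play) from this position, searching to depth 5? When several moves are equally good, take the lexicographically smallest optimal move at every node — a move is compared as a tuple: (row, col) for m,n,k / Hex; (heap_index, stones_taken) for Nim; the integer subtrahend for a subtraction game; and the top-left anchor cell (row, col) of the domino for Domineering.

PV length from [O..X./.OX.X]: 4 plies

p1 O@[O..X./.OX.X]: (0,1)[OO.X./.OX.X]-1* (0,2)[O.OX./.OX.X]-1 (0,4)[O..XO/.OX.X]-1 (1,0)[O..X./OOX.X]-1 (1,3)[O..X./.OXOX]-1
p2 X@[OO.X./.OX.X]: (0,2)[OOXX./.OX.X]+1* (0,4)[OO.XX/.OX.X]-1 (1,0)[OO.X./XOX.X]-1 (1,3)[OO.X./.OXXX]+1
p3 O@[OOXX./.OX.X]: (0,4)[OOXXO/.OX.X]-1* (1,0)[OOXX./OOX.X]-1 (1,3)[OOXX./.OXOX]-1
p4 X@[OOXXO/.OX.X]: (1,0)[OOXXO/XOX.X]+0 (1,3)[OOXXO/.OXXX]+1*
p5 O@[OOXXO/.OXXX] terminal -1; root [O..X./.OX.X] d5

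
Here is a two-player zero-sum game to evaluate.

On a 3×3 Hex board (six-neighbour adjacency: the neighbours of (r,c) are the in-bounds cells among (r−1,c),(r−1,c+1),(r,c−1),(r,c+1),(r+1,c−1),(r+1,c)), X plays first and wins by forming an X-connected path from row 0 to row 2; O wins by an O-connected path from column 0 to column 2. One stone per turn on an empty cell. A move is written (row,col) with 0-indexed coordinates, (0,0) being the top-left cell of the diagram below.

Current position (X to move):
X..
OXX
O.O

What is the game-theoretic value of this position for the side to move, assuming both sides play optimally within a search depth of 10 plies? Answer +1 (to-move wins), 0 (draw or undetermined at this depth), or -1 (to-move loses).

[X../OXX/O.O] X move#1: (0,1):-1/XX./OXX/O.O, (0,2):-1/X.X/OXX/O.O, (2,1):+1/X../OXX/OXO*
[X../OXX/OXO] O move#2: (0,1):-1/XO./OXX/OXO*, (0,2):-1/X.O/OXX/OXO
[XO./OXX/OXO] X move#3: (0,2):+1/XOX/OXX/OXO*
[XOX/OXX/OXO] end (terminal -1, O#4); searched X../OXX/O.O to 10

value(X../OXX/O.O, X) = +1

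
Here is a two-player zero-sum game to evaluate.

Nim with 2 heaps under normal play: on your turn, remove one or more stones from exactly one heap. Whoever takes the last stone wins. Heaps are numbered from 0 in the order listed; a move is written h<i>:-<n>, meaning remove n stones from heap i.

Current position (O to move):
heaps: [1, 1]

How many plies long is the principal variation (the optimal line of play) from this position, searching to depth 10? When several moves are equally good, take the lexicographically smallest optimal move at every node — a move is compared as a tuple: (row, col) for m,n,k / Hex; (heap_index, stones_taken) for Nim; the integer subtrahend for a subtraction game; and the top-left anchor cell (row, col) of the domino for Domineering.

p1 O@[(1,1)]: h0:-1[(0,1)]-1* h1:-1[(1,0)]-1
p2 X@[(0,1)]: h1:-1[(0,0)]+1*
p3 O@[(0,0)] terminal -1; root [(1,1)] d10

PV length from [(1,1)]: 2 plies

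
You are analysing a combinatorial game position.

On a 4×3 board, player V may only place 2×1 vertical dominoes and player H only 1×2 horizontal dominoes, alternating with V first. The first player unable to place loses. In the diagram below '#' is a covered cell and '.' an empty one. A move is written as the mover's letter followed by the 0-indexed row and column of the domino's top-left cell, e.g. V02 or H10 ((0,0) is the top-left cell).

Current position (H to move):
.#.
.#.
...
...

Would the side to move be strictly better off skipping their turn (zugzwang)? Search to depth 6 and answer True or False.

zugzwang(.#./.#./.../..., H) = False

[.#./.#./.../...] H move#1: H20:-1/.#./.#./##./...*, H21:-1/.#./.#./.##/..., H30:-1/.#./.#./.../##., H31:-1/.#./.#./.../.##
[.#./.#./##./...] V move#2: V00:+1/##./##./##./...*, V02:+1/.##/.##/##./..., V12:+1/.#./.##/###/..., V22:+1/.#./.#./###/..#
[##./##./##./...] H move#3: H30:-1/##./##./##./##.*, H31:-1/##./##./##./.##
[##./##./##./##.] V move#4: V02:+1/###/###/##./##.*, V12:+1/##./###/###/##., V22:+1/##./##./###/###
[###/###/##./##.] end (terminal -1, H#5); searched .#./.#./.../... to 6
pass branch (V moves first from the same position):
  | [.#./.#./.../...] V move#1: V00:+1/##./##./.../...*, V02:+1/.##/.##/.../..., V10:-1/.#./##./#../..., V12:-1/.#./.##/..#/..., V20:+1/.#./.#./#../#.., V21:+1/.#./.#./.#./.#., V22:+1/.#./.#./..#/..#
  | [##./##./.../...] H move#2: H20:-1/##./##./##./...*, H21:-1/##./##./.##/..., H30:-1/##./##./.../##., H31:-1/##./##./.../.##
  | [##./##./##./...] V move#3: V02:-1/###/###/##./..., V12:-1/##./###/###/..., V22:+1/##./##./###/..#*
  | [##./##./###/..#] H move#4: H30:-1/##./##./###/###*
  | [##./##./###/###] V move#5: V02:+1/###/###/###/###*
  | [###/###/###/###] end (terminal -1, H#6); searched .#./.#./.../... to 6
H moving scores -1; H passing scores -1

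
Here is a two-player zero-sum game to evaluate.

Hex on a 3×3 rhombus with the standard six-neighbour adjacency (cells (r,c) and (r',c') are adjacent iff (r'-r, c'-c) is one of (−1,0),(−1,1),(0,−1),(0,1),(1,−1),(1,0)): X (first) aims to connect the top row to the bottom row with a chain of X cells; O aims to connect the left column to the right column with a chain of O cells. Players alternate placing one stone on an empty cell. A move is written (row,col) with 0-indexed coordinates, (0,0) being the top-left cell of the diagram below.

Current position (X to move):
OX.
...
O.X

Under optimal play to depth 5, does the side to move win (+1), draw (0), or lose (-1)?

p1 X@[OX./.../O.X]: (0,2)[OXX/.../O.X]-1 (1,0)[OX./X../O.X]-1 (1,1)[OX./.X./O.X]+1* (1,2)[OX./..X/O.X]+1 (2,1)[OX./.../OXX]-1
p2 O@[OX./.X./O.X]: (0,2)[OXO/.X./O.X]-1* (1,0)[OX./OX./O.X]-1 (1,2)[OX./.XO/O.X]-1 (2,1)[OX./.X./OOX]-1
p3 X@[OXO/.X./O.X]: (1,0)[OXO/XX./O.X]+1* (1,2)[OXO/.XX/O.X]+1 (2,1)[OXO/.X./OXX]+1
p4 O@[OXO/XX./O.X]: (1,2)[OXO/XXO/O.X]-1* (2,1)[OXO/XX./OOX]-1
p5 X@[OXO/XXO/O.X]: (2,1)[OXO/XXO/OXX]+1*
p6 O@[OXO/XXO/OXX] terminal -1; root [OX./.../O.X] d5

value(OX./.../O.X, X) = +1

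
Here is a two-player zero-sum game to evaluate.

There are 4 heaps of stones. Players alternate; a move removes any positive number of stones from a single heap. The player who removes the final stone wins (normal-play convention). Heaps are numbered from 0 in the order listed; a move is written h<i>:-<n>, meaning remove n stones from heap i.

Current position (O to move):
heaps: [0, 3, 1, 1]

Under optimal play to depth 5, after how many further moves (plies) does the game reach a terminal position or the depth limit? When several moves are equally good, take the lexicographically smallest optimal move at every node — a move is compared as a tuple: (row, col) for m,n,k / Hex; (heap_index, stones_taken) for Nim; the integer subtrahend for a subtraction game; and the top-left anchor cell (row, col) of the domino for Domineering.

[(0,3,1,1)] O move#1: h1:-1:-1/(0,2,1,1), h1:-2:-1/(0,1,1,1), h1:-3:+1/(0,0,1,1)*, h2:-1:-1/(0,3,0,1), h3:-1:-1/(0,3,1,0)
[(0,0,1,1)] X move#2: h2:-1:-1/(0,0,0,1)*, h3:-1:-1/(0,0,1,0)
[(0,0,0,1)] O move#3: h3:-1:+1/(0,0,0,0)*
[(0,0,0,0)] end (terminal -1, X#4); searched (0,3,1,1) to 5

PV length from [(0,3,1,1)]: 3 plies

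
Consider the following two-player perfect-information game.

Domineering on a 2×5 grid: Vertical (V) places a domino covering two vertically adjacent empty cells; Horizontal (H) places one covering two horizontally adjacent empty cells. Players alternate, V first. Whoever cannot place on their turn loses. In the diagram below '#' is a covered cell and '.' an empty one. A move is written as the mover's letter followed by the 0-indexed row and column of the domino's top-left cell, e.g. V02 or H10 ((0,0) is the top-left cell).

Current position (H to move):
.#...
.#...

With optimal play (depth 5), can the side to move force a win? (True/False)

H winning at [.#.../.#...]: False

[.#.../.#...] H move#1: H02:-1/.###./.#...*, H03:-1/.#.##/.#..., H12:-1/.#.../.###., H13:-1/.#.../.#.##
[.###./.#...] V move#2: V00:-1/####./##..., V04:+1/.####/.#..#*
[.####/.#..#] H move#3: H12:-1/.####/.####*
[.####/.####] V move#4: V00:+1/#####/#####*
[#####/#####] end (terminal -1, H#5); searched .#.../.#... to 5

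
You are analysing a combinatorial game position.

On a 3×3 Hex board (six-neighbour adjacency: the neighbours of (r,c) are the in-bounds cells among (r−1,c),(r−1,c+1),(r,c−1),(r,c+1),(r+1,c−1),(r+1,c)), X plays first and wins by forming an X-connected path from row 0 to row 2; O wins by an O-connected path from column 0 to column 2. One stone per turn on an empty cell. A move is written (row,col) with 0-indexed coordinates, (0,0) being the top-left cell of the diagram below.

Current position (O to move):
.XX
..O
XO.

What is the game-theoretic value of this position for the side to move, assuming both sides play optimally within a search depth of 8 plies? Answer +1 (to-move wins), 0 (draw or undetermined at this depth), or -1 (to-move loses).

ply 1, O at .XX/..O/XO. | (0,0)=-1→OXX/..O/XO.*; (1,0)=-1→.XX/O.O/XO.; (1,1)=-1→.XX/.OO/XO.; (2,2)=-1→.XX/..O/XOO
ply 2, X at OXX/..O/XO. | (1,0)=+1→OXX/X.O/XO.*; (1,1)=+1→OXX/.XO/XO.; (2,2)=+1→OXX/..O/XOX
ply 3: OXX/X.O/XO. is terminal -1 (O); from .XX/..O/XO. depth 8

value(.XX/..O/XO., O) = -1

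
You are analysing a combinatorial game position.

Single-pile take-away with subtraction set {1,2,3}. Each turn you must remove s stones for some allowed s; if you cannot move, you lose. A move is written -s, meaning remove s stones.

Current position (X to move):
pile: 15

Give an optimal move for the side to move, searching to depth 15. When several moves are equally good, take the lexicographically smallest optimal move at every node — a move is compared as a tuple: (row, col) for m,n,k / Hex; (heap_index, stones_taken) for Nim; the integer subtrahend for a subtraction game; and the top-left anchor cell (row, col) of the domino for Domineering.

ply 1, X at 15 | -1=-1→14; -2=-1→13; -3=+1→12*
ply 2, O at 12 | -1=-1→11*; -2=-1→10; -3=-1→9
ply 3, X at 11 | -1=-1→10; -2=-1→9; -3=+1→8*
ply 4, O at 8 | -1=-1→7*; -2=-1→6; -3=-1→5
ply 5, X at 7 | -1=-1→6; -2=-1→5; -3=+1→4*
ply 6, O at 4 | -1=-1→3*; -2=-1→2; -3=-1→1
ply 7, X at 3 | -1=-1→2; -2=-1→1; -3=+1→0*
ply 8: 0 is terminal -1 (O); from 15 depth 15

X's best at [15]: -3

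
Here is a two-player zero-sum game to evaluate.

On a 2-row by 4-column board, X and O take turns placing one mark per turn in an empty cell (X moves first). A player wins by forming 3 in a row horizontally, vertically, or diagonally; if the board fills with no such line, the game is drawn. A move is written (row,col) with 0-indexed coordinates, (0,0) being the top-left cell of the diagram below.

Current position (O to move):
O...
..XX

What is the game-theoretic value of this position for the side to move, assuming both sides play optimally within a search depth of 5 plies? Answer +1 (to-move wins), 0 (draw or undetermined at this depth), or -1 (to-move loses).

p1 O@[O.../..XX]: (0,1)[OO../..XX]-1 (0,2)[O.O./..XX]-1 (0,3)[O..O/..XX]-1 (1,0)[O.../O.XX]-1 (1,1)[O.../.OXX]+0*
p2 X@[O.../.OXX]: (0,1)[OX../.OXX]+0* (0,2)[O.X./.OXX]+0 (0,3)[O..X/.OXX]+0 (1,0)[O.../XOXX]+0
p3 O@[OX../.OXX]: (0,2)[OXO./.OXX]+0* (0,3)[OX.O/.OXX]+0 (1,0)[OX../OOXX]+0
p4 X@[OXO./.OXX]: (0,3)[OXOX/.OXX]+0* (1,0)[OXO./XOXX]+0
p5 O@[OXOX/.OXX]: (1,0)[OXOX/OOXX]+0*
p6 X@[OXOX/OOXX] terminal +0; root [O.../..XX] d5

value(O.../..XX, O) = 0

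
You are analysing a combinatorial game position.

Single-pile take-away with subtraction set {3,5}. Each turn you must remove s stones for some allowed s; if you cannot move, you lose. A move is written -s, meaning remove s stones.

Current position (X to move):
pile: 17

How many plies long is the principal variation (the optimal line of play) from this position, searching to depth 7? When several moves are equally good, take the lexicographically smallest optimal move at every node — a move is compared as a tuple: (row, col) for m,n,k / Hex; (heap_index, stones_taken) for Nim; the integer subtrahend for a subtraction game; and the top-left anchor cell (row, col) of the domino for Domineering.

PV length from [17]: 4 plies

p1 X@[17]: -3[14]-1* -5[12]-1
p2 O@[14]: -3[11]-1 -5[9]+1*
p3 X@[9]: -3[6]-1* -5[4]-1
p4 O@[6]: -3[3]-1 -5[1]+1*
p5 X@[1] terminal -1; root [17] d7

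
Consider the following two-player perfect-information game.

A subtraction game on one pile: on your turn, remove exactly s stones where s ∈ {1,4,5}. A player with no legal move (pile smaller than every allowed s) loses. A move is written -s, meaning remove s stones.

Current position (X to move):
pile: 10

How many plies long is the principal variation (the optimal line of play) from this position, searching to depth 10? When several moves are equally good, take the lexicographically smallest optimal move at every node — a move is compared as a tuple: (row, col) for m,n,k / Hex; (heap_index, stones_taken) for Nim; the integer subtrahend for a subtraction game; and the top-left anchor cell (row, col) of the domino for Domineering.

PV length from [10]: 6 plies

ply 1, X at 10 | -1=-1→9*; -4=-1→6; -5=-1→5
ply 2, O at 9 | -1=+1→8*; -4=-1→5; -5=-1→4
ply 3, X at 8 | -1=-1→7*; -4=-1→4; -5=-1→3
ply 4, O at 7 | -1=-1→6; -4=-1→3; -5=+1→2*
ply 5, X at 2 | -1=-1→1*
ply 6, O at 1 | -1=+1→0*
ply 7: 0 is terminal -1 (X); from 10 depth 10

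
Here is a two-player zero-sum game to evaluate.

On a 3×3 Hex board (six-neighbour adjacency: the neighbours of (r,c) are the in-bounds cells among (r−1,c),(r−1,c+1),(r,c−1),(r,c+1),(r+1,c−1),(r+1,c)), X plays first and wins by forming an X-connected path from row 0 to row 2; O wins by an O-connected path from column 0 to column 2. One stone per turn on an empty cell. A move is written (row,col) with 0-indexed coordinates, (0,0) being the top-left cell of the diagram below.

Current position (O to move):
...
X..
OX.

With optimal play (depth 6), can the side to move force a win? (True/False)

[.../X../OX.] O move#1: (0,0):-1/O../X../OX., (0,1):-1/.O./X../OX., (0,2):-1/..O/X../OX., (1,1):+1/.../XO./OX.*, (1,2):-1/.../X.O/OX., (2,2):-1/.../X../OXO
[.../XO./OX.] X move#2: (0,0):-1/X../XO./OX.*, (0,1):-1/.X./XO./OX., (0,2):-1/..X/XO./OX., (1,2):-1/.../XOX/OX., (2,2):-1/.../XO./OXX
[X../XO./OX.] O move#3: (0,1):+1/XO./XO./OX.*, (0,2):+1/X.O/XO./OX., (1,2):+1/X../XOO/OX., (2,2):+1/X../XO./OXO
[XO./XO./OX.] X move#4: (0,2):-1/XOX/XO./OX.*, (1,2):-1/XO./XOX/OX., (2,2):-1/XO./XO./OXX
[XOX/XO./OX.] O move#5: (1,2):+1/XOX/XOO/OX.*, (2,2):-1/XOX/XO./OXO
[XOX/XOO/OX.] end (terminal -1, X#6); searched .../X../OX. to 6

O winning at [.../X../OX.]: True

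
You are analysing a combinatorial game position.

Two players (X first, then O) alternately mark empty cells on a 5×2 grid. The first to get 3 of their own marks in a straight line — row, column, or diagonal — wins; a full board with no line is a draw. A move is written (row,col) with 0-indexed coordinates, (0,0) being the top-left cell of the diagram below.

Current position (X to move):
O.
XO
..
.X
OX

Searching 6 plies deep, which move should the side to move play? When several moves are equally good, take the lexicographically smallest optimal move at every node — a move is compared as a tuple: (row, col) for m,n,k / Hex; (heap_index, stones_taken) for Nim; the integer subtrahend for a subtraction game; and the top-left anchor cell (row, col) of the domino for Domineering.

X's best at [O./XO/../.X/OX]: (2,0)

p1 X@[O./XO/../.X/OX]: (0,1)[OX/XO/../.X/OX]+0 (2,0)[O./XO/X./.X/OX]+1* (2,1)[O./XO/.X/.X/OX]+1 (3,0)[O./XO/../XX/OX]+1
p2 O@[O./XO/X./.X/OX]: (0,1)[OO/XO/X./.X/OX]-1* (2,1)[O./XO/XO/.X/OX]-1 (3,0)[O./XO/X./OX/OX]-1
p3 X@[OO/XO/X./.X/OX]: (2,1)[OO/XO/XX/.X/OX]+1* (3,0)[OO/XO/X./XX/OX]+1
p4 O@[OO/XO/XX/.X/OX] terminal -1; root [O./XO/../.X/OX] d6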